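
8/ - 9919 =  - 8/9919 = - 0.00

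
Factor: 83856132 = 2^2*3^2*2329337^1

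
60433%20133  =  34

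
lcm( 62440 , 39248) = 1373680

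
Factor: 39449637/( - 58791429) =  - 4383293/6532381  =  - 4383293^1*6532381^( - 1)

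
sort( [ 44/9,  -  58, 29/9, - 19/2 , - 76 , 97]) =[  -  76 ,  -  58,  -  19/2,  29/9,44/9, 97]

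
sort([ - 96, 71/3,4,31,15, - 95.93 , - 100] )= [ - 100, -96,-95.93,4,15, 71/3, 31 ] 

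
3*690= 2070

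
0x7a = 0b1111010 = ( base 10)122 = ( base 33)3n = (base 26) 4I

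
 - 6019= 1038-7057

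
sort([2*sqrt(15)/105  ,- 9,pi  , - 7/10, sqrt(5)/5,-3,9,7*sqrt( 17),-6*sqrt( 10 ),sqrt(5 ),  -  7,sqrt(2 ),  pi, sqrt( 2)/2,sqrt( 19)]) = [ - 6* sqrt(10 ),-9,  -  7 , - 3, - 7/10,2*sqrt( 15 ) /105,  sqrt( 5 ) /5,sqrt(2 ) /2 , sqrt ( 2 ),sqrt(5),  pi, pi, sqrt(19 ) , 9, 7 * sqrt(17 ) ] 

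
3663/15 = 244 + 1/5=244.20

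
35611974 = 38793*918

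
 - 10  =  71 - 81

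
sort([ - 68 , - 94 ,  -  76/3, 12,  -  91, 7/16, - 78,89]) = [ - 94, - 91, -78, - 68 ,  -  76/3, 7/16, 12, 89] 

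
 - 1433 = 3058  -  4491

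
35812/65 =550+62/65 = 550.95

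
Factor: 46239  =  3^1*15413^1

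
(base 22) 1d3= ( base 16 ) 305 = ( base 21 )1FH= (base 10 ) 773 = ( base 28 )rh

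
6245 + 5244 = 11489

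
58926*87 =5126562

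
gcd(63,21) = 21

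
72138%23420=1878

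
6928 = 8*866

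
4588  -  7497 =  - 2909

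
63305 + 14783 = 78088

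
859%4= 3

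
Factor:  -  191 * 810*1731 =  - 267803010 = -2^1 * 3^5*5^1*191^1*577^1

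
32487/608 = 32487/608 = 53.43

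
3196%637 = 11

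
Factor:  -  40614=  - 2^1*3^1*7^1*967^1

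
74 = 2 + 72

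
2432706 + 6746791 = 9179497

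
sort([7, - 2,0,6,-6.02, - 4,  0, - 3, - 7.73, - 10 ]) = [ - 10, - 7.73, - 6.02, - 4, - 3, - 2, 0,0, 6, 7 ] 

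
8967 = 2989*3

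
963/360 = 2+27/40=2.67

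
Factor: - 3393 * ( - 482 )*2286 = 3738583836 = 2^2*3^4*13^1*29^1 * 127^1*241^1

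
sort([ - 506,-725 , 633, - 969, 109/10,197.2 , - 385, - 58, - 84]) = [  -  969, - 725,  -  506,- 385, - 84,-58,109/10,  197.2 , 633]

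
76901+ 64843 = 141744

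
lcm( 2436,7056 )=204624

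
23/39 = 23/39 = 0.59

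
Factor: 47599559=7^1*  6799937^1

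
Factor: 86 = 2^1*43^1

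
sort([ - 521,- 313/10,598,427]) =[ - 521, - 313/10, 427 , 598] 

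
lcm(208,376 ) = 9776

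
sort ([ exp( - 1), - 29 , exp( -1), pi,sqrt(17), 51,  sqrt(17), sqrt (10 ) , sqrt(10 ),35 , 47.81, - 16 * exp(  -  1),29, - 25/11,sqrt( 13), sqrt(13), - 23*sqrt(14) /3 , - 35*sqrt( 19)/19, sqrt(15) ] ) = [ - 29,  -  23*sqrt( 14) /3, - 35*sqrt(19)/19, - 16 * exp( - 1),  -  25/11,exp( - 1), exp ( - 1 ), pi, sqrt( 10 ) , sqrt ( 10),  sqrt( 13), sqrt(13 ) , sqrt(15),  sqrt(17),sqrt(17), 29, 35,47.81, 51] 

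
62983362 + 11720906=74704268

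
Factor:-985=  - 5^1*197^1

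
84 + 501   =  585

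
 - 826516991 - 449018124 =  - 1275535115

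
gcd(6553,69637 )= 1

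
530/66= 265/33 = 8.03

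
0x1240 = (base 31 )4qm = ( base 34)41e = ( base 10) 4672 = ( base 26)6NI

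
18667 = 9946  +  8721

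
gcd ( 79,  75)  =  1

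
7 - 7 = 0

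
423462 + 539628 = 963090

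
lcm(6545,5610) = 39270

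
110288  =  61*1808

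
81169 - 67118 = 14051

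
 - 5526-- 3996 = -1530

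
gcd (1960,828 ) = 4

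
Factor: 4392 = 2^3*3^2*61^1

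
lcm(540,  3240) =3240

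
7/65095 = 7/65095 = 0.00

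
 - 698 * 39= -27222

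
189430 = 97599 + 91831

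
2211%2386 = 2211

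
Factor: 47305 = 5^1*9461^1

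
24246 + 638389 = 662635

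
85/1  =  85 =85.00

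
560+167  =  727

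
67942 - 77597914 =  - 77529972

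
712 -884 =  - 172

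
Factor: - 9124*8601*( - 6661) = 522725465364  =  2^2*3^1*47^1*61^1*2281^1*6661^1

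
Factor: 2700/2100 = 9/7 = 3^2 * 7^(-1 )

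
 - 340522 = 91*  ( - 3742 )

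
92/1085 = 92/1085  =  0.08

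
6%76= 6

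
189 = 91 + 98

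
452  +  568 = 1020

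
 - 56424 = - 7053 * 8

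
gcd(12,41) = 1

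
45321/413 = 109  +  304/413 = 109.74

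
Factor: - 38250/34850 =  - 45/41= - 3^2* 5^1*41^( - 1)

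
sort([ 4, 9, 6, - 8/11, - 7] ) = [ - 7, - 8/11, 4,6, 9]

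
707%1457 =707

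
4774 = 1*4774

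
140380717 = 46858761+93521956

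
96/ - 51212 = - 24/12803 = - 0.00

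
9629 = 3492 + 6137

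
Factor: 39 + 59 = 98= 2^1*7^2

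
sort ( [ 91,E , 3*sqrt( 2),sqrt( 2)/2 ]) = [ sqrt( 2 )/2, E, 3*sqrt( 2 ),  91] 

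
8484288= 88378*96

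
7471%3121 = 1229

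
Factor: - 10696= -2^3 * 7^1*191^1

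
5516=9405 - 3889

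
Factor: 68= 2^2*17^1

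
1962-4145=-2183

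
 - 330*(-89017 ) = 29375610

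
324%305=19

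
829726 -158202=671524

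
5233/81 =64+49/81 =64.60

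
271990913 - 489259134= - 217268221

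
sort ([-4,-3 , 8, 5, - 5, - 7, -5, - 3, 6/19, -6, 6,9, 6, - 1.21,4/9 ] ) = [-7,-6,-5, - 5 , - 4,  -  3,  -  3, - 1.21,  6/19, 4/9,5,6, 6, 8, 9 ]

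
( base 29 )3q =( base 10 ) 113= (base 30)3n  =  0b1110001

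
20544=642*32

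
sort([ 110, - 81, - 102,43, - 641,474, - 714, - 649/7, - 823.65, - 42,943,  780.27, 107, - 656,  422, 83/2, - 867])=[ - 867 ,-823.65, - 714, - 656,- 641, - 102, - 649/7,- 81, - 42, 83/2,43,107,110,422,474, 780.27  ,  943]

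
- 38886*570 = - 22165020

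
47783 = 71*673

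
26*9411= 244686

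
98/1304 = 49/652 = 0.08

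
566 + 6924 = 7490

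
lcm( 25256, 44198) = 176792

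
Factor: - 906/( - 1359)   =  2/3 = 2^1*3^ ( - 1 ) 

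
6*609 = 3654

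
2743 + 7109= 9852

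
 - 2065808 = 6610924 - 8676732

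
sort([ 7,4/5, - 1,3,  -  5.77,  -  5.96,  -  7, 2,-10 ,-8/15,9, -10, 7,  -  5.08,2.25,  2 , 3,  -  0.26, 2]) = [ - 10 ,-10, - 7,-5.96,  -  5.77,  -  5.08,  -  1, - 8/15, - 0.26,4/5, 2,2, 2,  2.25  ,  3,3 , 7,7,  9 ] 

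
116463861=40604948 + 75858913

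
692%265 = 162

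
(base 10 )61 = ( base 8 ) 75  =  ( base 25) 2B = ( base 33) 1S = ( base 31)1U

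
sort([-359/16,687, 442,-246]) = [ - 246, - 359/16 , 442,  687 ]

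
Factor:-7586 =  - 2^1*3793^1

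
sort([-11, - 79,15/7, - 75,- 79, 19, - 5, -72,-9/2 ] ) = [-79, -79,-75, - 72, - 11, - 5, - 9/2, 15/7,  19]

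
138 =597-459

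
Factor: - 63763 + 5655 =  - 2^2*73^1*199^1 = - 58108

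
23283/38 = 612 + 27/38 = 612.71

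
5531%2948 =2583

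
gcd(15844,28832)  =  68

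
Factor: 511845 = 3^1*5^1*34123^1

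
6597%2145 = 162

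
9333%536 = 221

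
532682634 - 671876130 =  - 139193496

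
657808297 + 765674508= 1423482805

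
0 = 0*6111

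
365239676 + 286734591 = 651974267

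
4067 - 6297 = -2230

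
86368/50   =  43184/25 =1727.36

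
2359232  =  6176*382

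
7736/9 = 859 + 5/9=859.56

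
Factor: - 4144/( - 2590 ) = 2^3* 5^( - 1) = 8/5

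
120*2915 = 349800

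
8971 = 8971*1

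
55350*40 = 2214000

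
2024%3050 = 2024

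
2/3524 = 1/1762 = 0.00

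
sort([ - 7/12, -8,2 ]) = [-8 , - 7/12 , 2]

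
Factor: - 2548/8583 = -2^2*3^( - 1)*7^2*13^1 * 2861^(-1) 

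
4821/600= 8 + 7/200 = 8.04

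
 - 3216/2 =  - 1608 = - 1608.00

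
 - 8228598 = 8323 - 8236921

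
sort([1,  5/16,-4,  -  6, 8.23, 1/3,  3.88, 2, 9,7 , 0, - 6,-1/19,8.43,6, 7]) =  [ - 6 , - 6, - 4 , - 1/19, 0,  5/16, 1/3, 1,2 , 3.88,6,7,7, 8.23,8.43  ,  9]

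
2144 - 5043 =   -  2899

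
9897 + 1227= 11124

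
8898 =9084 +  - 186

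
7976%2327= 995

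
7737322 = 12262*631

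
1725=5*345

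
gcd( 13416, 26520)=312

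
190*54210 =10299900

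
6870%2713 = 1444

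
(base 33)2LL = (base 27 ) 3q3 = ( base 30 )36C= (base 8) 5514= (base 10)2892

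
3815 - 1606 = 2209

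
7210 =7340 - 130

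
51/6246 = 17/2082 = 0.01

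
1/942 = 1/942 = 0.00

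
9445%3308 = 2829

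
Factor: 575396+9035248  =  2^2 * 3^1 * 17^1  *47111^1 = 9610644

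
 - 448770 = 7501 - 456271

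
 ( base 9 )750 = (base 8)1144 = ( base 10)612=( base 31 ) JN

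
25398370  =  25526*995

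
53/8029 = 53/8029 = 0.01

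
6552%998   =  564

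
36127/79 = 457 + 24/79 =457.30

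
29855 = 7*4265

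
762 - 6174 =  - 5412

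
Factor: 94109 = 94109^1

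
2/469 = 2/469 =0.00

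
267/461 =267/461=0.58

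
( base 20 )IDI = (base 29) 8PP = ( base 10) 7478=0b1110100110110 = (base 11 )5689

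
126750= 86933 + 39817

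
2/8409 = 2/8409  =  0.00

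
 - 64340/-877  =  64340/877= 73.36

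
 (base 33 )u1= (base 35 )SB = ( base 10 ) 991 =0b1111011111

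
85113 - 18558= 66555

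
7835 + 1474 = 9309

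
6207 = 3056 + 3151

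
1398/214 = 6 + 57/107 = 6.53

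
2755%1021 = 713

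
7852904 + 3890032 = 11742936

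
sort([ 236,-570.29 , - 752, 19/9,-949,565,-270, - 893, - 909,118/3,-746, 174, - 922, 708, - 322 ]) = [ - 949, - 922 ,-909,-893, -752,- 746, - 570.29,-322, - 270,19/9 , 118/3,174, 236,565,708]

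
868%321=226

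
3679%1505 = 669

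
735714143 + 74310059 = 810024202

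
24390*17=414630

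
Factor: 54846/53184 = 33/32 =2^ ( -5 ) * 3^1*11^1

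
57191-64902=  - 7711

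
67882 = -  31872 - -99754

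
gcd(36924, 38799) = 3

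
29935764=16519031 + 13416733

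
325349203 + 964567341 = 1289916544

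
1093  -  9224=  - 8131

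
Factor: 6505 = 5^1 *1301^1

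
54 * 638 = 34452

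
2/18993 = 2/18993 = 0.00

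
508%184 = 140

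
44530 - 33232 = 11298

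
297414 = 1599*186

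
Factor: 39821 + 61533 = 101354= 2^1*11^1*17^1*271^1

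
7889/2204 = 7889/2204 = 3.58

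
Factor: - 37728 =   -  2^5*3^2*131^1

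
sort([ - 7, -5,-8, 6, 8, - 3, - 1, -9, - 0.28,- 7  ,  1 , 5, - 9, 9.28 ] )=[ - 9, - 9,  -  8, -7, - 7, -5 , - 3,  -  1, - 0.28, 1,5, 6, 8, 9.28] 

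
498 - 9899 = - 9401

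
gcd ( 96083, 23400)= 13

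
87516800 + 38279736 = 125796536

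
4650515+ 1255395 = 5905910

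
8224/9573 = 8224/9573 = 0.86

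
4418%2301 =2117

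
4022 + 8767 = 12789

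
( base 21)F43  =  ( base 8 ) 15056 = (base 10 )6702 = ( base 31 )6U6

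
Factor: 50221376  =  2^6*211^1*3719^1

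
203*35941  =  7296023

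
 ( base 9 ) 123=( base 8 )146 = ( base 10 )102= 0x66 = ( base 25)42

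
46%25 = 21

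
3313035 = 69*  48015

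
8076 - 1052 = 7024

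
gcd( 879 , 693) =3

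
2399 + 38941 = 41340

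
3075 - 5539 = - 2464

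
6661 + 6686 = 13347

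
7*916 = 6412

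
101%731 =101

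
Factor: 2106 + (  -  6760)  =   - 4654 = - 2^1*13^1 * 179^1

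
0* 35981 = 0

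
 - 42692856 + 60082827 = 17389971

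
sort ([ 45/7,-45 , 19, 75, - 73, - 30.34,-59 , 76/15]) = [-73,-59,  -  45,-30.34 , 76/15, 45/7, 19, 75]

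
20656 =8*2582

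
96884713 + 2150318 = 99035031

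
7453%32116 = 7453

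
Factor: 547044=2^2*3^1*45587^1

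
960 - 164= 796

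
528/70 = 7 + 19/35= 7.54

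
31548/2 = 15774 = 15774.00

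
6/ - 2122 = -1+1058/1061 = - 0.00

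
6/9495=2/3165 = 0.00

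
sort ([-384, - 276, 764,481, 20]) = [ -384, - 276 , 20 , 481, 764]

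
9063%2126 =559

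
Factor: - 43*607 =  - 43^1* 607^1 =- 26101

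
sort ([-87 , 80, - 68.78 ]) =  [ - 87, - 68.78, 80] 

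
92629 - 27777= 64852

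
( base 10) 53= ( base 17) 32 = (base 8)65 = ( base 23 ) 27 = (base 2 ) 110101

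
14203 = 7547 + 6656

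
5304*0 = 0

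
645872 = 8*80734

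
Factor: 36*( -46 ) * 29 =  - 48024 = -2^3*3^2*23^1*29^1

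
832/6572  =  208/1643 = 0.13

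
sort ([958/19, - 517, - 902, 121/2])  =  [  -  902, - 517,958/19, 121/2] 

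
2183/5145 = 2183/5145 = 0.42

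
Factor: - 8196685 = - 5^1*7^1*234191^1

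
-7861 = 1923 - 9784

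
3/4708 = 3/4708 = 0.00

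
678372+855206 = 1533578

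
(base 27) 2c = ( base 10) 66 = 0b1000010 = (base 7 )123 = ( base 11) 60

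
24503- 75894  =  -51391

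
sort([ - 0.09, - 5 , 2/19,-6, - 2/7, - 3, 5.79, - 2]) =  [ - 6, - 5, - 3, - 2, - 2/7, - 0.09, 2/19,5.79 ]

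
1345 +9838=11183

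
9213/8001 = 3071/2667 = 1.15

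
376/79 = 4  +  60/79 =4.76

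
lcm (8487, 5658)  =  16974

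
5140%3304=1836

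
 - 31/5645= -1 + 5614/5645= - 0.01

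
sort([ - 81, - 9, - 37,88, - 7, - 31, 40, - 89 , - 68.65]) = [ - 89, - 81, - 68.65  , - 37, - 31, - 9,-7 , 40,88]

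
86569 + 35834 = 122403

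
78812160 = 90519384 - 11707224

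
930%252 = 174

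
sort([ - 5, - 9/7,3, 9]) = [ - 5, - 9/7,3,9 ]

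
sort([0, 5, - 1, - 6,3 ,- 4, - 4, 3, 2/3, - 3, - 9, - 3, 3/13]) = [ - 9, - 6, - 4,  -  4, - 3,  -  3, - 1, 0,  3/13,  2/3, 3, 3, 5] 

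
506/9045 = 506/9045 = 0.06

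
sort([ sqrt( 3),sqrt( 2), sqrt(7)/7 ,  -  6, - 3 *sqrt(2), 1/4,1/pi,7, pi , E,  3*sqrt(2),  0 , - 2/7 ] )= [ - 6, - 3*sqrt(2),-2/7,  0 , 1/4, 1/pi,  sqrt(7) /7, sqrt( 2), sqrt ( 3),  E,pi,3*sqrt( 2),  7]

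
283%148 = 135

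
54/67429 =54/67429 =0.00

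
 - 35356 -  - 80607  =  45251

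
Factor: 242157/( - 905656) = - 2^ ( - 3 )*3^1  *53^1 * 79^( - 1)*1433^( - 1) * 1523^1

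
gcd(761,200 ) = 1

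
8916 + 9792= 18708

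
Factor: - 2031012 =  - 2^2*3^2*56417^1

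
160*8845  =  1415200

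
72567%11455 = 3837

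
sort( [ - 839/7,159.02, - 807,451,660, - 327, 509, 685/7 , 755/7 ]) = [- 807,- 327, - 839/7,685/7,755/7, 159.02, 451, 509, 660 ] 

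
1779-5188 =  - 3409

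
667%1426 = 667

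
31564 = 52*607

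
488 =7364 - 6876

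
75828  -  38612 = 37216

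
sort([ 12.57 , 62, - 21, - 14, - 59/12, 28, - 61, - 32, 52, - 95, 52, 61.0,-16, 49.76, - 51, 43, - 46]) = [ - 95, - 61, - 51, - 46,  -  32 , - 21, - 16,-14,- 59/12 , 12.57, 28,43, 49.76, 52, 52 , 61.0,  62 ]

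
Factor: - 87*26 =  - 2^1*3^1*13^1 * 29^1 = -  2262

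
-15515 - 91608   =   -107123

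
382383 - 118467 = 263916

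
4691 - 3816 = 875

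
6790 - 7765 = - 975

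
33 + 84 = 117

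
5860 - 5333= 527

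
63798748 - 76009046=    - 12210298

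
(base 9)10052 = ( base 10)6608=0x19d0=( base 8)14720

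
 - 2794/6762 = -1397/3381 = - 0.41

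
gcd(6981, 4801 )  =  1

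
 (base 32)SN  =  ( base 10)919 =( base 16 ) 397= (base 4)32113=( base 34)r1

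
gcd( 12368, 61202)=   2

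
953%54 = 35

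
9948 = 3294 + 6654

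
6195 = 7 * 885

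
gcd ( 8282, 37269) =4141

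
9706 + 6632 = 16338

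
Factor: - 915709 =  - 31^1*109^1*271^1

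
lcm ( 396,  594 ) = 1188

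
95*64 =6080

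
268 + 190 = 458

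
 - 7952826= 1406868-9359694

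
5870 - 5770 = 100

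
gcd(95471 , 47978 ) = 1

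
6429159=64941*99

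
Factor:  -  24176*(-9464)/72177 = 2^7*3^( - 1)*7^(  -  1)*13^2 *491^( - 1 ) *1511^1 = 32685952/10311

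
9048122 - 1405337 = 7642785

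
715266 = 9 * 79474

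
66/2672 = 33/1336 = 0.02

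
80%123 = 80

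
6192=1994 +4198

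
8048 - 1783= 6265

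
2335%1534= 801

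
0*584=0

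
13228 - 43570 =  - 30342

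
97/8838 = 97/8838   =  0.01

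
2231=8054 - 5823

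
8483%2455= 1118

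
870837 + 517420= 1388257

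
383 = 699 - 316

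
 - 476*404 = -192304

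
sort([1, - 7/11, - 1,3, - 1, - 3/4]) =[ - 1,  -  1, - 3/4, - 7/11, 1  ,  3]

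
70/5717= 70/5717 = 0.01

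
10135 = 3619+6516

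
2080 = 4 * 520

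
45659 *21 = 958839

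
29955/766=29955/766  =  39.11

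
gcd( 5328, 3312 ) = 144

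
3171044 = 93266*34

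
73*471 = 34383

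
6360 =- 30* ( - 212)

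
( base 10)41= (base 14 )2D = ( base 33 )18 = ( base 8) 51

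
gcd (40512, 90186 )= 6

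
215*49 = 10535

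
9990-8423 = 1567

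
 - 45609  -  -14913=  - 30696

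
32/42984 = 4/5373 = 0.00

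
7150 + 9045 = 16195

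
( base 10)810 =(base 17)2DB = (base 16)32A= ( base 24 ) 19i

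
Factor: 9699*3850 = 2^1*3^1 * 5^2*7^1*11^1*53^1*61^1 = 37341150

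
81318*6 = 487908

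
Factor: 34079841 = 3^2*47^1*80567^1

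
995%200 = 195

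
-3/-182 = 3/182 = 0.02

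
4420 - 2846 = 1574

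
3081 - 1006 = 2075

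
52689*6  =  316134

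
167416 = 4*41854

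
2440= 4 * 610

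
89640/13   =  6895 + 5/13  =  6895.38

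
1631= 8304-6673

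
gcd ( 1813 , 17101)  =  49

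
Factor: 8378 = 2^1*59^1*71^1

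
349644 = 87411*4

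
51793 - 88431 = -36638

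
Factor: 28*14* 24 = 9408= 2^6*3^1*7^2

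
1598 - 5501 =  - 3903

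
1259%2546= 1259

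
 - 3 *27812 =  - 83436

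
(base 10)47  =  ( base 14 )35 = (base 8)57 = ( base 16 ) 2f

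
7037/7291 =7037/7291 = 0.97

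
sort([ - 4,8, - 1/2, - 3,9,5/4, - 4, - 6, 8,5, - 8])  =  [ - 8,-6,  -  4,  -  4,-3, - 1/2,5/4, 5,8,8,9 ] 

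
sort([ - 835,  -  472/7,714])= [ - 835, - 472/7, 714]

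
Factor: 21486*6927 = 148833522 = 2^1*3^2 * 2309^1 * 3581^1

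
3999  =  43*93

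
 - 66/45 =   -  2 + 8/15 = - 1.47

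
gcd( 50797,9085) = 79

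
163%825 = 163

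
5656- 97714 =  - 92058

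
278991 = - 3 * ( - 92997) 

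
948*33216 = 31488768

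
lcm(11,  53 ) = 583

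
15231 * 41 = 624471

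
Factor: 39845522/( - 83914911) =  - 2^1*3^(-2 )*23^1*37^1*41^1*211^( - 1)*571^1 *44189^(-1) 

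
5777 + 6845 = 12622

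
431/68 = 431/68=6.34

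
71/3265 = 71/3265 = 0.02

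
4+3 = 7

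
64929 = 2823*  23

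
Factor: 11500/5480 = 575/274 =2^( -1)*5^2*23^1*137^( - 1) 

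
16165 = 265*61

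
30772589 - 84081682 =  - 53309093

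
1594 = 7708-6114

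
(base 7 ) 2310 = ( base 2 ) 1101001000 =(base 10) 840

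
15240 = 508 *30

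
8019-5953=2066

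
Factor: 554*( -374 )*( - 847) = 2^2*7^1 * 11^3*17^1*277^1 = 175495012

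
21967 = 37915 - 15948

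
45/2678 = 45/2678=0.02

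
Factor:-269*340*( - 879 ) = 80393340 = 2^2*3^1*5^1*17^1* 269^1*293^1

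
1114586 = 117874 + 996712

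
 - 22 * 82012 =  - 1804264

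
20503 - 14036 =6467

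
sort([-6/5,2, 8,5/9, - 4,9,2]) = [ - 4, - 6/5,5/9,2,2,8, 9]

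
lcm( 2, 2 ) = 2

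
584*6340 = 3702560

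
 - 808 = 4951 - 5759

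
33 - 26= 7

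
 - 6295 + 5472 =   -  823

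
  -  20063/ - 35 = 20063/35 =573.23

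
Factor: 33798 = 2^1 * 3^1*43^1 * 131^1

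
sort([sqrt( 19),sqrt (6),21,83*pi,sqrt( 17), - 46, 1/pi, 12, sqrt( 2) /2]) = [ - 46,1/pi, sqrt(2 ) /2, sqrt( 6), sqrt (17),sqrt( 19), 12,21,83 *pi ] 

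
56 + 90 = 146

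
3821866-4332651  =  -510785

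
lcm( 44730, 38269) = 3444210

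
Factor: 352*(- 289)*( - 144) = 2^9*3^2 * 11^1*17^2 = 14648832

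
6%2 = 0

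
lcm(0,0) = 0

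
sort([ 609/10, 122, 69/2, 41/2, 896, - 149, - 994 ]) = [ - 994, - 149,41/2, 69/2,609/10, 122, 896] 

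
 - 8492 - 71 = -8563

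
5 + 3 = 8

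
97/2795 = 97/2795 = 0.03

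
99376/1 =99376 = 99376.00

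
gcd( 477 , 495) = 9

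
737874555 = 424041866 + 313832689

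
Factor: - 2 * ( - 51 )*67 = 2^1*3^1 * 17^1*67^1=6834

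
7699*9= 69291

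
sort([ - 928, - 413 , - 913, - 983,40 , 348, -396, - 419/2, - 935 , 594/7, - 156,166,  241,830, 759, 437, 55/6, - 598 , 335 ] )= [-983, - 935, - 928 , - 913, - 598, - 413,  -  396, - 419/2,  -  156 , 55/6 , 40 , 594/7,166 , 241,335, 348, 437,759 , 830 ] 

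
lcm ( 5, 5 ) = 5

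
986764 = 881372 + 105392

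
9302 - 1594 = 7708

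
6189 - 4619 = 1570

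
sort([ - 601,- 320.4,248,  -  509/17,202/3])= [-601,-320.4, - 509/17,202/3,248] 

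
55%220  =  55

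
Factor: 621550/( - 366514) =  - 775/457 = - 5^2*31^1* 457^ ( - 1)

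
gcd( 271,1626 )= 271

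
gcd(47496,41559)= 5937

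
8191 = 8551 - 360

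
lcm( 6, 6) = 6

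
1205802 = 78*15459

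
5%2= 1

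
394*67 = 26398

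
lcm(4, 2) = 4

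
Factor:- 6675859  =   - 19^1 * 351361^1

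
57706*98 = 5655188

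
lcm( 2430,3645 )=7290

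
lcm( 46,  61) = 2806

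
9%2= 1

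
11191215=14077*795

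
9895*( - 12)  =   - 118740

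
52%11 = 8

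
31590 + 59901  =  91491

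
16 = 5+11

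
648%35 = 18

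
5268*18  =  94824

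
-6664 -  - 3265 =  - 3399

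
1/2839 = 1/2839 = 0.00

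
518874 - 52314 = 466560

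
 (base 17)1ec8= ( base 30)a5l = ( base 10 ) 9171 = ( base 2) 10001111010011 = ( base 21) KGF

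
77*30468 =2346036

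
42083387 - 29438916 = 12644471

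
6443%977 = 581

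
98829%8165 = 849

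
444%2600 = 444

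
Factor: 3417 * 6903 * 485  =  11439962235 = 3^3 * 5^1*13^1* 17^1 * 59^1  *  67^1*97^1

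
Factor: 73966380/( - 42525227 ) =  - 2^2 * 3^1 * 5^1*71^1 * 97^1* 179^1 * 42525227^( - 1 )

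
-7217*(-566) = 4084822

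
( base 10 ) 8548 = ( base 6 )103324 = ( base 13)3B77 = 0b10000101100100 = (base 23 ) g3f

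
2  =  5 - 3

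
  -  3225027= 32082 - 3257109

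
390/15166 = 195/7583 = 0.03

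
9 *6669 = 60021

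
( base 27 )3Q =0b1101011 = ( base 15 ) 72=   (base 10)107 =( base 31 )3e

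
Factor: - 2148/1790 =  - 2^1*3^1*5^( - 1) = - 6/5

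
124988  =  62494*2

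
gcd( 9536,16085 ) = 1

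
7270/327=7270/327= 22.23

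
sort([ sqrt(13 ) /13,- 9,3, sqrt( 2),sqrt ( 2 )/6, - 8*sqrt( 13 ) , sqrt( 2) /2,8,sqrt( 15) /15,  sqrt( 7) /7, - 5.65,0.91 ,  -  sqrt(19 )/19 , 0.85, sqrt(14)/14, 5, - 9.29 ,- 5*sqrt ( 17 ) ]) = [ - 8*sqrt( 13 ), - 5*sqrt(17), - 9.29, - 9, - 5.65,-sqrt(19)/19,sqrt ( 2)/6,sqrt (15 ) /15, sqrt(14)/14, sqrt ( 13 )/13, sqrt( 7)/7 , sqrt( 2) /2, 0.85, 0.91 , sqrt( 2) , 3 , 5,8 ] 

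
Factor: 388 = 2^2*97^1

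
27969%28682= 27969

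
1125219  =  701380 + 423839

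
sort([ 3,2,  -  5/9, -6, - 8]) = [ - 8,- 6, - 5/9,2,3]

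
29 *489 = 14181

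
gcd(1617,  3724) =49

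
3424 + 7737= 11161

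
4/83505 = 4/83505 = 0.00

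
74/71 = 74/71 = 1.04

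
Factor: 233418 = 2^1*3^1*38903^1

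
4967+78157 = 83124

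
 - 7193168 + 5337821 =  - 1855347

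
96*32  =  3072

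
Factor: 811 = 811^1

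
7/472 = 7/472 = 0.01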